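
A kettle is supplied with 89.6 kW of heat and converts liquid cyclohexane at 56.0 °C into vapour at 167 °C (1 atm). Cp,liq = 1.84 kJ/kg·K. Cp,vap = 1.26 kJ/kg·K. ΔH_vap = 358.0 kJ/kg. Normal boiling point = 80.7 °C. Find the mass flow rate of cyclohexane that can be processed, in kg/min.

Δh = 1.84×(80.7−56.0) + 358.0 + 1.26×(167−80.7) = 512.19 kJ/kg
Q = 89.6 kW = 89.6 kJ/s = 5376 kJ/min
ṁ = Q/Δh = 5376 / 512.19 = 10.496 kg/min

ṁ = 10.5 kg/min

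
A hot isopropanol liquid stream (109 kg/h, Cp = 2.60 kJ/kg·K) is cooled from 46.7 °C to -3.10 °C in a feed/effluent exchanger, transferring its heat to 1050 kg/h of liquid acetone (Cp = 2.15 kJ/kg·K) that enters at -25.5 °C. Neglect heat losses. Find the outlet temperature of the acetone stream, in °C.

T_c,out = -19.2 °C

Heat released by hot stream: Q = 109 × 2.60 × (46.7 − -3.10) = 14113 kJ/h
Energy balance on cold side (adiabatic exchanger): Q = ṁ_c·Cp_c·(T_c,out − T_c,in)
T_c,out = -25.5 + 14113/(1050 × 2.15) = -19.248 °C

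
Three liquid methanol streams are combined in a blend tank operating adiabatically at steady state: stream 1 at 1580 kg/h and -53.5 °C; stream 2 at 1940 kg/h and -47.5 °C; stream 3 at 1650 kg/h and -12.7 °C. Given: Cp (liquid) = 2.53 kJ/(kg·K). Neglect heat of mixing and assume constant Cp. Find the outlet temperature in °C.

T_out = -38.2 °C

Energy balance with Q = 0: Σ ṁᵢCp,ᵢ(T_out − Tᵢ) = 0
Σ ṁᵢCp,ᵢTᵢ = 1580×2.53×-53.5 + 1940×2.53×-47.5 + 1650×2.53×-12.7 = -500020
Σ ṁᵢCp,ᵢ = 1580×2.53 + 1940×2.53 + 1650×2.53 = 13080
T_out = -500020 / 13080 = -38.227 °C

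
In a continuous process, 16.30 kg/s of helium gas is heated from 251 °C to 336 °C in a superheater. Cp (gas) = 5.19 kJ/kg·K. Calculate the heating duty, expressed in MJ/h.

Q = 25900 MJ/h

Q = ṁ·Cp·ΔT = 16.30 × 5.19 × (336 − 251) = 7190.7 kJ/s
Heating duty = 25887 MJ/h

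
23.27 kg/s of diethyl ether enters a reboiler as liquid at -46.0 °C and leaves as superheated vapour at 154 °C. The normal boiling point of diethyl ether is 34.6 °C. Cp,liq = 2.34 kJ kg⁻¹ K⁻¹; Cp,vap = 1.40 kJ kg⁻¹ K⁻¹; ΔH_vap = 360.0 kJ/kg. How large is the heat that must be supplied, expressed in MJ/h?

liquid -46.0→34.6 °C: 188.6 kJ/kg
vaporisation at 34.6 °C: 360 kJ/kg
vapour 34.6→154 °C: 167.16 kJ/kg
Δh = 188.6 + 360 + 167.16 = 715.76 kJ/kg
Q = ṁ·Δh = 23.27 kg/s × 715.76 kJ/kg = 16656 kJ/s
|Q| = 16656 kW = 59961 MJ/h

Q = 60000 MJ/h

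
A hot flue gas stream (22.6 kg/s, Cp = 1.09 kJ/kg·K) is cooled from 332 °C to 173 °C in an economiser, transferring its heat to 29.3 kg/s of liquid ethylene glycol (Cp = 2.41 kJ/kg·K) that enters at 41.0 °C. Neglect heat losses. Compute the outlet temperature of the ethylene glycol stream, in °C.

Heat released by hot stream: Q = 22.6 × 1.09 × (332 − 173) = 3916.8 kJ/s
Energy balance on cold side (adiabatic exchanger): Q = ṁ_c·Cp_c·(T_c,out − T_c,in)
T_c,out = 41.0 + 3916.8/(29.3 × 2.41) = 96.469 °C

T_c,out = 96.5 °C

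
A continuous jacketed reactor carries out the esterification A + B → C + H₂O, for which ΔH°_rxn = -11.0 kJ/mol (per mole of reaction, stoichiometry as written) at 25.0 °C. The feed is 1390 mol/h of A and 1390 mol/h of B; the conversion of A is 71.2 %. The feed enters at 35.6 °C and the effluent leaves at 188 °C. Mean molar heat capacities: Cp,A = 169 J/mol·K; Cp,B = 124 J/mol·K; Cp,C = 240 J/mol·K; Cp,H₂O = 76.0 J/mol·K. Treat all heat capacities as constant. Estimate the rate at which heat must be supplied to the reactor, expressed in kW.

Q_in = 15.2 kW

Extent of reaction ξ = 0.712 × 1390 = 989.68 mol/h
Reaction term: ξ·ΔH°_rxn = 989.68 × -11.0 = -10886 kJ/h
Sensible, feed 35.6→25 °C: -4317.1 kJ/h
Outlet flows (mol/h): A 400.32, B 400.32, C 989.68, H₂O 989.68
Sensible, products 25→188 °C: 70095 kJ/h
Q = ΔH = 54892 kJ/h = 15.248 kW
Heat supplied = 15.248 kW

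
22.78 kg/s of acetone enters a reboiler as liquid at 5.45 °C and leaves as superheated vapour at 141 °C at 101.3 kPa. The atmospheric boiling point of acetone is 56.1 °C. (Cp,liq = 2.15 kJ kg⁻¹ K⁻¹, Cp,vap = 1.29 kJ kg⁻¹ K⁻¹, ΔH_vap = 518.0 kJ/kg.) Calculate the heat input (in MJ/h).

liquid 5.45→56.1 °C: 108.9 kJ/kg
vaporisation at 56.1 °C: 518 kJ/kg
vapour 56.1→141 °C: 109.52 kJ/kg
Δh = 108.9 + 518 + 109.52 = 736.42 kJ/kg
Q = ṁ·Δh = 22.78 kg/s × 736.42 kJ/kg = 16776 kJ/s
|Q| = 16776 kW = 60392 MJ/h

Q = 60400 MJ/h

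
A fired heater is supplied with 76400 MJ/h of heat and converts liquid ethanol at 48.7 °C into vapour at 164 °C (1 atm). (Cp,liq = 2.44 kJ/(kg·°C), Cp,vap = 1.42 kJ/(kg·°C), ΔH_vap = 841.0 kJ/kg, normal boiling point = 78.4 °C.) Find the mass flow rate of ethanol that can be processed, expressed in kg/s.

Δh = 2.44×(78.4−48.7) + 841.0 + 1.42×(164−78.4) = 1035 kJ/kg
Q = 76400 MJ/h = 21222 kJ/s = 21222 kJ/s
ṁ = Q/Δh = 21222 / 1035 = 20.504 kg/s

ṁ = 20.5 kg/s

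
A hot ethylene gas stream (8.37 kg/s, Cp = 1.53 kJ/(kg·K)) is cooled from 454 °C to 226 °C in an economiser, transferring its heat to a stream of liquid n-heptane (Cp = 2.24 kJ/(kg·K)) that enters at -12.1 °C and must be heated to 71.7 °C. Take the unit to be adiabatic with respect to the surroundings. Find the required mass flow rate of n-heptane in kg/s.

ṁ_c = 15.6 kg/s

Heat released by hot stream: Q = 8.37 × 1.53 × (454 − 226) = 2919.8 kJ/s
Energy balance on cold side (adiabatic exchanger): Q = ṁ_c·Cp_c·(T_c,out − T_c,in)
ṁ_c = 2919.8 / [2.24 × (71.7 − -12.1)] = 15.555 kg/s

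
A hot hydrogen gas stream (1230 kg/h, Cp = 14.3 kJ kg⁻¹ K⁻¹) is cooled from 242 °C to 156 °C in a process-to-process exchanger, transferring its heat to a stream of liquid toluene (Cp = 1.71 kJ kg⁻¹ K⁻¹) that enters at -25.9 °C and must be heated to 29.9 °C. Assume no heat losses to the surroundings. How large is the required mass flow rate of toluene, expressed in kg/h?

ṁ_c = 15900 kg/h

Heat released by hot stream: Q = 1230 × 14.3 × (242 − 156) = 1.5127e+06 kJ/h
Energy balance on cold side (adiabatic exchanger): Q = ṁ_c·Cp_c·(T_c,out − T_c,in)
ṁ_c = 1.5127e+06 / [1.71 × (29.9 − -25.9)] = 15853 kg/h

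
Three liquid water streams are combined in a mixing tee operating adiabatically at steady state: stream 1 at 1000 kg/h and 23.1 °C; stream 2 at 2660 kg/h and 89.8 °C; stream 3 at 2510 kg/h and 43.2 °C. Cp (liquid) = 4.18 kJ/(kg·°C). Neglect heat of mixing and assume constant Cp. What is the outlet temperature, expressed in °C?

No heat crosses the boundary, so H_out = H_in.
Σ ṁᵢCp,ᵢTᵢ = 1000×4.18×23.1 + 2660×4.18×89.8 + 2510×4.18×43.2 = 1.5483e+06
Σ ṁᵢCp,ᵢ = 1000×4.18 + 2660×4.18 + 2510×4.18 = 25791
T_out = 1.5483e+06 / 25791 = 60.032 °C

T_out = 60.0 °C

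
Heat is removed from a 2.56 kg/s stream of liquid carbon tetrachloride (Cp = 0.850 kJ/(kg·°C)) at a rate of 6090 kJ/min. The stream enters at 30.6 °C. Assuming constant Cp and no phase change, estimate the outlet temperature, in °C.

Q = 6090 kJ/min = 101.5 kJ/s
ΔT = Q/(ṁ·Cp) = 101.5/(2.56×0.850) = 46.645 K
T_out = 30.6 − 46.645 = -16.045 °C

T_out = -16.0 °C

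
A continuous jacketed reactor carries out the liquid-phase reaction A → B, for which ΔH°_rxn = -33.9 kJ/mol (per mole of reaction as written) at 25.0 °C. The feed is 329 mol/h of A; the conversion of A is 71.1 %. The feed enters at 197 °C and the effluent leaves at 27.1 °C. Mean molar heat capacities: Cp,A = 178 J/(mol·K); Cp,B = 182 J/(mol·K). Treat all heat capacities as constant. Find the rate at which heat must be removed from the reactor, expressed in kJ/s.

Extent of reaction ξ = 0.711 × 329 = 233.92 mol/h
Reaction term: ξ·ΔH°_rxn = 233.92 × -33.9 = -7929.9 kJ/h
Sensible, feed 197→25 °C: -10073 kJ/h
Outlet flows (mol/h): A 95.081, B 233.92
Sensible, products 25→27.1 °C: 124.95 kJ/h
Q = ΔH = -17878 kJ/h = -4.966 kW
Heat removed = 4.966 kJ/s

Q_out = 4.97 kJ/s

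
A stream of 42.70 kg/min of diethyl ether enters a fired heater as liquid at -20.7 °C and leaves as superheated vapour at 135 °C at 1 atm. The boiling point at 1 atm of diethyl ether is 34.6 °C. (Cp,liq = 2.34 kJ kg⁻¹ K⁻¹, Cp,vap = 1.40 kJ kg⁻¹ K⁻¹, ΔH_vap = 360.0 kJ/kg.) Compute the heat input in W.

Q = 448000 W

liquid -20.7→34.6 °C: 129.4 kJ/kg
vaporisation at 34.6 °C: 360 kJ/kg
vapour 34.6→135 °C: 140.56 kJ/kg
Δh = 129.4 + 360 + 140.56 = 629.96 kJ/kg
Q = ṁ·Δh = 42.70 kg/min × 629.96 kJ/kg = 26899 kJ/min
|Q| = 448.32 kW = 448320 W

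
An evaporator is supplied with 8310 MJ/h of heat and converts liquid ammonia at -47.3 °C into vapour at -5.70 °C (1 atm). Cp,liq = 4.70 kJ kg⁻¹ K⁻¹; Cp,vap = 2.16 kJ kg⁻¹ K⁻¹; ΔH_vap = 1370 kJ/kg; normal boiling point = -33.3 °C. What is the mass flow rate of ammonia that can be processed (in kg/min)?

Δh = 4.70×(-33.3−-47.3) + 1370 + 2.16×(-5.70−-33.3) = 1495.4 kJ/kg
Q = 8310 MJ/h = 2308.3 kJ/s = 138500 kJ/min
ṁ = Q/Δh = 138500 / 1495.4 = 92.616 kg/min

ṁ = 92.6 kg/min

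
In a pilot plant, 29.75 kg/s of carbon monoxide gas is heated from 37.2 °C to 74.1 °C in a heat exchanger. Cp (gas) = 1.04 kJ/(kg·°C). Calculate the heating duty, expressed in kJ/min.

Q = ṁ·Cp·ΔT = 29.75 × 1.04 × (74.1 − 37.2) = 1141.7 kJ/s
Heating duty = 68501 kJ/min

Q = 68500 kJ/min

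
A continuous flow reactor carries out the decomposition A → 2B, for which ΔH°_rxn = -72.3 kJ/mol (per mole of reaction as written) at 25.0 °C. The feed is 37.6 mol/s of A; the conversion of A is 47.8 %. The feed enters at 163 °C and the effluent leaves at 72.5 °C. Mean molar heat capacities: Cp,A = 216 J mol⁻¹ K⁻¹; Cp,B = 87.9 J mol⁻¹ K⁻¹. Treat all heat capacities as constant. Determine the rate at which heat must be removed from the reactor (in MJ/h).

Q_out = 7450 MJ/h

Extent of reaction ξ = 0.478 × 37.6 = 17.973 mol/s
Reaction term: ξ·ΔH°_rxn = 17.973 × -72.3 = -1299.4 kJ/s
Sensible, feed 163→25 °C: -1120.8 kJ/s
Outlet flows (mol/s): A 19.627, B 35.946
Sensible, products 25→72.5 °C: 351.46 kJ/s
Q = ΔH = -2068.8 kJ/s = -2068.8 kW
Heat removed = 7447.5 MJ/h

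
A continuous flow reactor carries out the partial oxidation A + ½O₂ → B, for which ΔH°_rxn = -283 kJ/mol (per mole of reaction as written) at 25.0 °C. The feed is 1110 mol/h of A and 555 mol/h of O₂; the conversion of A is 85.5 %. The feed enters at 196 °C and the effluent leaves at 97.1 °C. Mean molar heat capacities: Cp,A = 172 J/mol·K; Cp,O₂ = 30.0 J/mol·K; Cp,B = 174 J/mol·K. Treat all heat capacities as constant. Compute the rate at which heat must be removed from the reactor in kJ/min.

Q_out = 4830 kJ/min

Extent of reaction ξ = 0.855 × 1110 = 949.05 mol/h
Reaction term: ξ·ΔH°_rxn = 949.05 × -283 = -268580 kJ/h
Sensible, feed 196→25 °C: -35494 kJ/h
Outlet flows (mol/h): A 160.95, O₂ 80.475, B 949.05
Sensible, products 25→97.1 °C: 14076 kJ/h
Q = ΔH = -290000 kJ/h = -80.555 kW
Heat removed = 4833.3 kJ/min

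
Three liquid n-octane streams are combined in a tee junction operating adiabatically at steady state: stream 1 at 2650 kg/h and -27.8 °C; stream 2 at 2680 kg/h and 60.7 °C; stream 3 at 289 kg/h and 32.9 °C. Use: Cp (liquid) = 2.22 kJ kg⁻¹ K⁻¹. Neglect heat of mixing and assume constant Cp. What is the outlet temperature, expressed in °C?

T_out = 17.5 °C

No heat crosses the boundary, so H_out = H_in.
T_out = Σ ṁᵢCp,ᵢTᵢ / Σ ṁᵢCp,ᵢ
      = 218700 / 12474 = 17.532 °C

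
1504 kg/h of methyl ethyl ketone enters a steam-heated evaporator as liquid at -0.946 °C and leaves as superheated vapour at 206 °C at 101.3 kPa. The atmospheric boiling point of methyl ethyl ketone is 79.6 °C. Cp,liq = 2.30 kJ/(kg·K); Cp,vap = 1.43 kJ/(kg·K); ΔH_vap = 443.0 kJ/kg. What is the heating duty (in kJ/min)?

Q = 20300 kJ/min

liquid -0.946→79.6 °C: 185.26 kJ/kg
vaporisation at 79.6 °C: 443 kJ/kg
vapour 79.6→206 °C: 180.75 kJ/kg
Δh = 185.26 + 443 + 180.75 = 809.01 kJ/kg
Q = ṁ·Δh = 1504 kg/h × 809.01 kJ/kg = 1.2167e+06 kJ/h
|Q| = 337.99 kW = 20279 kJ/min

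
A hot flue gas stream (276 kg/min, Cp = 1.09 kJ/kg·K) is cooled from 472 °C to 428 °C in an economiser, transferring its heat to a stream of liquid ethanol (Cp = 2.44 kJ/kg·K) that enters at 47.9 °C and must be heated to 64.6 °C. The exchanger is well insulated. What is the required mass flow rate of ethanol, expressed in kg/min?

ṁ_c = 325 kg/min

Heat released by hot stream: Q = 276 × 1.09 × (472 − 428) = 13237 kJ/min
Energy balance on cold side (adiabatic exchanger): Q = ṁ_c·Cp_c·(T_c,out − T_c,in)
ṁ_c = 13237 / [2.44 × (64.6 − 47.9)] = 324.85 kg/min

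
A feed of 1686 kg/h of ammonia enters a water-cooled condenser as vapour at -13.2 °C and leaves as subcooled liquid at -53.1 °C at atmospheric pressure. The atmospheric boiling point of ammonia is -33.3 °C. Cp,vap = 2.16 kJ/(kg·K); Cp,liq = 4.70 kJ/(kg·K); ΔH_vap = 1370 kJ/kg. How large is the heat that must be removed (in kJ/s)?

Q_c = 706 kJ/s

vapour -13.2→-33.3 °C: -43.416 kJ/kg
condensation at -33.3 °C: -1370 kJ/kg
liquid -33.3→-53.1 °C: -93.06 kJ/kg
Δh = -43.416 + -1370 + -93.06 = -1506.5 kJ/kg
Q = ṁ·Δh = 1686 kg/h × -1506.5 kJ/kg = -2.5399e+06 kJ/h
|Q| = 705.53 kW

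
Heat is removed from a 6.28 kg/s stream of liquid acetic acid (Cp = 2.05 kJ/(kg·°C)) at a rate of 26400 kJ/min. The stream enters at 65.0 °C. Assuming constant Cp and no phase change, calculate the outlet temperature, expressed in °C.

Q = 26400 kJ/min = 440 kJ/s
ΔT = Q/(ṁ·Cp) = 440/(6.28×2.05) = 34.177 K
T_out = 65.0 − 34.177 = 30.823 °C

T_out = 30.8 °C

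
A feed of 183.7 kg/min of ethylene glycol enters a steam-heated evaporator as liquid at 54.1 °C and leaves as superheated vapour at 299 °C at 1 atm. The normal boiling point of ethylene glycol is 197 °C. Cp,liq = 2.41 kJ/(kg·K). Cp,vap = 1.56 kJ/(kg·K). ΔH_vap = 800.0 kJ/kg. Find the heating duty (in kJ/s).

Q = 3990 kJ/s

liquid 54.1→197 °C: 344.39 kJ/kg
vaporisation at 197 °C: 800 kJ/kg
vapour 197→299 °C: 159.12 kJ/kg
Δh = 344.39 + 800 + 159.12 = 1303.5 kJ/kg
Q = ṁ·Δh = 183.7 kg/min × 1303.5 kJ/kg = 239450 kJ/min
|Q| = 3990.9 kW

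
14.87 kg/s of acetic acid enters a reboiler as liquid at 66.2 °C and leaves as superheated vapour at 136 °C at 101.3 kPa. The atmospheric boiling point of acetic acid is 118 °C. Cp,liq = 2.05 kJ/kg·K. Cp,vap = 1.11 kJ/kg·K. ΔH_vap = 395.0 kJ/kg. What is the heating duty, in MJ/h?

Q = 27900 MJ/h

liquid 66.2→118 °C: 106.19 kJ/kg
vaporisation at 118 °C: 395 kJ/kg
vapour 118→136 °C: 19.98 kJ/kg
Δh = 106.19 + 395 + 19.98 = 521.17 kJ/kg
Q = ṁ·Δh = 14.87 kg/s × 521.17 kJ/kg = 7749.8 kJ/s
|Q| = 7749.8 kW = 27899 MJ/h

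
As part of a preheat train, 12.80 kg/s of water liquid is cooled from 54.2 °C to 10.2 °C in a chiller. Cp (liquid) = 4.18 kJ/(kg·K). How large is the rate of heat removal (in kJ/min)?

Q_c = 141000 kJ/min

Q = ṁ·Cp·ΔT = 12.80 × 4.18 × (10.2 − 54.2) = -2354.2 kJ/s
Cooling duty = 141250 kJ/min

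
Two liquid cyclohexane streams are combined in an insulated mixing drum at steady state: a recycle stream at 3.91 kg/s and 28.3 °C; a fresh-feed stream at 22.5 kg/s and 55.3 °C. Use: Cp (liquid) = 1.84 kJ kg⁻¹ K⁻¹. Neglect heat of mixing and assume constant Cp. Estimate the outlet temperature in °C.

T_out = 51.3 °C

Adiabatic, steady state ⇒ Σ ṁᵢCp,ᵢ(T_out − Tᵢ) = 0
Σ ṁᵢCp,ᵢTᵢ = 3.91×1.84×28.3 + 22.5×1.84×55.3 = 2493
Σ ṁᵢCp,ᵢ = 3.91×1.84 + 22.5×1.84 = 48.594
T_out = 2493 / 48.594 = 51.303 °C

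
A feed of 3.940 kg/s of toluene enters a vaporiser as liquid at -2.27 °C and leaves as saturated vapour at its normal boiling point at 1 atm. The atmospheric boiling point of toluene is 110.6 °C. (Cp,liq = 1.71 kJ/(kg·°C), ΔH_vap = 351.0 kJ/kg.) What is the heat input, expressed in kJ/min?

liquid -2.27→110.6 °C: 193.01 kJ/kg
vaporisation at 110.6 °C: 351 kJ/kg
Δh = 193.01 + 351 = 544.01 kJ/kg
Q = ṁ·Δh = 3.940 kg/s × 544.01 kJ/kg = 2143.4 kJ/s
|Q| = 2143.4 kW = 128600 kJ/min

Q = 129000 kJ/min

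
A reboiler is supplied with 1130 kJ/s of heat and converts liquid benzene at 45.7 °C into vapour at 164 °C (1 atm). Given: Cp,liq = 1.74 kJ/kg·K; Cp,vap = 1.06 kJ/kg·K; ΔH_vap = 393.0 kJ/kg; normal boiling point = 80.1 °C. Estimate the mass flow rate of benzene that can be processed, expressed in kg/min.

Δh = 1.74×(80.1−45.7) + 393.0 + 1.06×(164−80.1) = 541.79 kJ/kg
Q = 1130 kJ/s = 1130 kJ/s = 67800 kJ/min
ṁ = Q/Δh = 67800 / 541.79 = 125.14 kg/min

ṁ = 125 kg/min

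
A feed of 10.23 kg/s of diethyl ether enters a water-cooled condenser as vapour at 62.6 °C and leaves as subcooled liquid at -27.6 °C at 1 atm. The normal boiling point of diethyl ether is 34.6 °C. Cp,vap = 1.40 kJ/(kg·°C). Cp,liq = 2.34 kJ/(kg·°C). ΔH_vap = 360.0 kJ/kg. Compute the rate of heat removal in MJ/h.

Q_c = 20100 MJ/h

vapour 62.6→34.6 °C: -39.2 kJ/kg
condensation at 34.6 °C: -360 kJ/kg
liquid 34.6→-27.6 °C: -145.55 kJ/kg
Δh = -39.2 + -360 + -145.55 = -544.75 kJ/kg
Q = ṁ·Δh = 10.23 kg/s × -544.75 kJ/kg = -5572.8 kJ/s
|Q| = 5572.8 kW = 20062 MJ/h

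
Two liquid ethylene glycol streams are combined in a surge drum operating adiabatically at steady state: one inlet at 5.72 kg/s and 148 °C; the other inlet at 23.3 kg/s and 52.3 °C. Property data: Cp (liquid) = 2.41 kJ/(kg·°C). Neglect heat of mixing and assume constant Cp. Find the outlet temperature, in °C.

T_out = 71.2 °C

Energy balance with Q = 0: Σ ṁᵢCp,ᵢ(T_out − Tᵢ) = 0
T_out = Σ ṁᵢCp,ᵢTᵢ / Σ ṁᵢCp,ᵢ
      = 4977 / 69.938 = 71.163 °C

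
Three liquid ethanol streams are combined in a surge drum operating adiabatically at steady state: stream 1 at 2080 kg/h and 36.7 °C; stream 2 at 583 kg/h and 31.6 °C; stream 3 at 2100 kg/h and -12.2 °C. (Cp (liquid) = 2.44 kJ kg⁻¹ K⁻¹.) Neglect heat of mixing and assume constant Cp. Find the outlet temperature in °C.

T_out = 14.5 °C

Energy balance with Q = 0: Σ ṁᵢCp,ᵢ(T_out − Tᵢ) = 0
Σ ṁᵢCp,ᵢTᵢ = 2080×2.44×36.7 + 583×2.44×31.6 + 2100×2.44×-12.2 = 168700
Σ ṁᵢCp,ᵢ = 2080×2.44 + 583×2.44 + 2100×2.44 = 11622
T_out = 168700 / 11622 = 14.516 °C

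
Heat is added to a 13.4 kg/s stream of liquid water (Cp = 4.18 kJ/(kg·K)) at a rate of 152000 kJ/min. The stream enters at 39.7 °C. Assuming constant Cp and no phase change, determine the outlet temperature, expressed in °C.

T_out = 84.9 °C

Q = 152000 kJ/min = 2533.3 kJ/s
ΔT = Q/(ṁ·Cp) = 2533.3/(13.4×4.18) = 45.228 K
T_out = 39.7 + 45.228 = 84.928 °C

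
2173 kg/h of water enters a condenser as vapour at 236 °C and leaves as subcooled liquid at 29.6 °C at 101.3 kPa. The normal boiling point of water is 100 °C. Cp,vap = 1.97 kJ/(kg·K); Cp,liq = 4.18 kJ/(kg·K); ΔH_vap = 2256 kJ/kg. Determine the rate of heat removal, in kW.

Q_c = 1700 kW

vapour 236→100 °C: -267.92 kJ/kg
condensation at 100 °C: -2256 kJ/kg
liquid 100→29.6 °C: -294.27 kJ/kg
Δh = -267.92 + -2256 + -294.27 = -2818.2 kJ/kg
Q = ṁ·Δh = 2173 kg/h × -2818.2 kJ/kg = -6.1239e+06 kJ/h
|Q| = 1701.1 kW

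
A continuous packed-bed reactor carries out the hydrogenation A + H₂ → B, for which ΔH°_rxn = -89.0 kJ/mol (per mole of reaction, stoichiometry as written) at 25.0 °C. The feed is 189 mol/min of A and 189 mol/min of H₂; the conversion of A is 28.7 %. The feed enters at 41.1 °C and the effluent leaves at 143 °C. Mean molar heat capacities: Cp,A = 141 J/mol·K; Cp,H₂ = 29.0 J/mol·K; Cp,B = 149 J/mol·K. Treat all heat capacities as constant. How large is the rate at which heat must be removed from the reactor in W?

Q_out = 28100 W

Extent of reaction ξ = 0.287 × 189 = 54.243 mol/min
Reaction term: ξ·ΔH°_rxn = 54.243 × -89.0 = -4827.6 kJ/min
Sensible, feed 41.1→25 °C: -517.29 kJ/min
Outlet flows (mol/min): A 134.76, H₂ 134.76, B 54.243
Sensible, products 25→143 °C: 3656.9 kJ/min
Q = ΔH = -1688 kJ/min = -28.133 kW
Heat removed = 28133 W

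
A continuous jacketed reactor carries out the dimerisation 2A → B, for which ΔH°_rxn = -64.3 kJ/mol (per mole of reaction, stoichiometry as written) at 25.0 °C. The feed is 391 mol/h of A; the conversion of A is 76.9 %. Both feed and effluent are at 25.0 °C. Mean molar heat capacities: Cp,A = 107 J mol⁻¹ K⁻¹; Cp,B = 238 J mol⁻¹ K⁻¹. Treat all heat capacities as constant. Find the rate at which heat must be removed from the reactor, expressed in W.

Extent of reaction ξ = 0.769 × 391 / 2 = 150.34 mol/h
Reaction term: ξ·ΔH°_rxn = 150.34 × -64.3 = -9666.8 kJ/h
Q = ΔH = -9666.8 kJ/h = -2.6852 kW
Heat removed = 2685.2 W

Q_out = 2690 W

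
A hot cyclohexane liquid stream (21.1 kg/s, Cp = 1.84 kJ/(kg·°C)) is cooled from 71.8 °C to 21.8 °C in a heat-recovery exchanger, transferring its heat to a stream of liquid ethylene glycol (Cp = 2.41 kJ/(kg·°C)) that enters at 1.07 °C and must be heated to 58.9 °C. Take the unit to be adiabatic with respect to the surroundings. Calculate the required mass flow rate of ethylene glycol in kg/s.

Heat released by hot stream: Q = 21.1 × 1.84 × (71.8 − 21.8) = 1941.2 kJ/s
Energy balance on cold side (adiabatic exchanger): Q = ṁ_c·Cp_c·(T_c,out − T_c,in)
ṁ_c = 1941.2 / [2.41 × (58.9 − 1.07)] = 13.928 kg/s

ṁ_c = 13.9 kg/s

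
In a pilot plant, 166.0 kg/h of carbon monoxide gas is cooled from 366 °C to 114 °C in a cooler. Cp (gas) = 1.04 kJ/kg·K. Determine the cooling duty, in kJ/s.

Q_c = 12.1 kJ/s

Q = ṁ·Cp·ΔT = 166.0 × 1.04 × (114 − 366) = -43505 kJ/h
Converting: 43505 / 3600 s = 12.085 kW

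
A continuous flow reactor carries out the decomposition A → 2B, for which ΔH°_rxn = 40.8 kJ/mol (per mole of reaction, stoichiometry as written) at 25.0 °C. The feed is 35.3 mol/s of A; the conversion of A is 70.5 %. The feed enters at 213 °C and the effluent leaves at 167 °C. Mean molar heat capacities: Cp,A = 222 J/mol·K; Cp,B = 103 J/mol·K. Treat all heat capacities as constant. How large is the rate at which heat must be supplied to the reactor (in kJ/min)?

Q_in = 35900 kJ/min

Extent of reaction ξ = 0.705 × 35.3 = 24.886 mol/s
Reaction term: ξ·ΔH°_rxn = 24.886 × 40.8 = 1015.4 kJ/s
Sensible, feed 213→25 °C: -1473.3 kJ/s
Outlet flows (mol/s): A 10.413, B 49.773
Sensible, products 25→167 °C: 1056.3 kJ/s
Q = ΔH = 598.34 kJ/s = 598.34 kW
Heat supplied = 35901 kJ/min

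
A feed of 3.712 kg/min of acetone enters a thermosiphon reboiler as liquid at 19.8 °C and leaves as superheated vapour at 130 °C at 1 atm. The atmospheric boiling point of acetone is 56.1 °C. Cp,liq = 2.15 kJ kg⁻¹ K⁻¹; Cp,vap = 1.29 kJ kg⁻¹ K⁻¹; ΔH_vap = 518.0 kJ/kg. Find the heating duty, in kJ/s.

liquid 19.8→56.1 °C: 78.045 kJ/kg
vaporisation at 56.1 °C: 518 kJ/kg
vapour 56.1→130 °C: 95.331 kJ/kg
Δh = 78.045 + 518 + 95.331 = 691.38 kJ/kg
Q = ṁ·Δh = 3.712 kg/min × 691.38 kJ/kg = 2566.4 kJ/min
|Q| = 42.773 kW

Q = 42.8 kJ/s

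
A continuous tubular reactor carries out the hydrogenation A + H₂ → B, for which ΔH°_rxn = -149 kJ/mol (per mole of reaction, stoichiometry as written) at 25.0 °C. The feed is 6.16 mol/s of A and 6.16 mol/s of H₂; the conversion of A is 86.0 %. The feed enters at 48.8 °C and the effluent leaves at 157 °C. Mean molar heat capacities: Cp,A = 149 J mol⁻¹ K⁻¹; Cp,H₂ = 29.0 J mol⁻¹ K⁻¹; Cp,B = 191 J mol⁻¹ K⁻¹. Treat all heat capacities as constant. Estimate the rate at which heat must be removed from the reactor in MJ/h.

Q_out = 2380 MJ/h

Extent of reaction ξ = 0.860 × 6.16 = 5.2976 mol/s
Reaction term: ξ·ΔH°_rxn = 5.2976 × -149 = -789.34 kJ/s
Sensible, feed 48.8→25 °C: -26.096 kJ/s
Outlet flows (mol/s): A 0.8624, H₂ 0.8624, B 5.2976
Sensible, products 25→157 °C: 153.83 kJ/s
Q = ΔH = -661.61 kJ/s = -661.61 kW
Heat removed = 2381.8 MJ/h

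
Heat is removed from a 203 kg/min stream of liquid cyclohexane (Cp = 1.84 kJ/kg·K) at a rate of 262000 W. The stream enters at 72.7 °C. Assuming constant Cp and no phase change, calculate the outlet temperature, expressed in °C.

Q = 262000 W = 15720 kJ/min
ΔT = Q/(ṁ·Cp) = 15720/(203×1.84) = 42.086 K
T_out = 72.7 − 42.086 = 30.614 °C

T_out = 30.6 °C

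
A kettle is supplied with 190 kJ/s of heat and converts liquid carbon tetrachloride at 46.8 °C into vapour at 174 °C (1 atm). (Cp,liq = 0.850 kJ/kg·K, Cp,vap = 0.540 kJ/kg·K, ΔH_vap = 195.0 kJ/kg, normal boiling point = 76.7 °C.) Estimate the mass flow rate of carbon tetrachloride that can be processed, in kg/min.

Δh = 0.850×(76.7−46.8) + 195.0 + 0.540×(174−76.7) = 272.96 kJ/kg
Q = 190 kJ/s = 190 kJ/s = 11400 kJ/min
ṁ = Q/Δh = 11400 / 272.96 = 41.765 kg/min

ṁ = 41.8 kg/min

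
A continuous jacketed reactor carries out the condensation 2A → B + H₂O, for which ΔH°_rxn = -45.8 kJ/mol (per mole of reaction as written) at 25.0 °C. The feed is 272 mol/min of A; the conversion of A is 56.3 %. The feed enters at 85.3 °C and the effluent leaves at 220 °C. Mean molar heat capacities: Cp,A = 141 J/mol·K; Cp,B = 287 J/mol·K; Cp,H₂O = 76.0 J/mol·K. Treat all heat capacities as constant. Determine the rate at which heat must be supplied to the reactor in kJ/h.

Extent of reaction ξ = 0.563 × 272 / 2 = 76.568 mol/min
Reaction term: ξ·ΔH°_rxn = 76.568 × -45.8 = -3506.8 kJ/min
Sensible, feed 85.3→25 °C: -2312.6 kJ/min
Outlet flows (mol/min): A 118.86, B 76.568, H₂O 76.568
Sensible, products 25→220 °C: 8688 kJ/min
Q = ΔH = 2868.6 kJ/min = 47.81 kW
Heat supplied = 172120 kJ/h

Q_in = 172000 kJ/h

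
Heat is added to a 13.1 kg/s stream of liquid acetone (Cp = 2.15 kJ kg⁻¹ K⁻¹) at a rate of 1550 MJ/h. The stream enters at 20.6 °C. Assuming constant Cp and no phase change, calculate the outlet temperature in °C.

Q = 1550 MJ/h = 430.56 kJ/s
ΔT = Q/(ṁ·Cp) = 430.56/(13.1×2.15) = 15.287 K
T_out = 20.6 + 15.287 = 35.887 °C

T_out = 35.9 °C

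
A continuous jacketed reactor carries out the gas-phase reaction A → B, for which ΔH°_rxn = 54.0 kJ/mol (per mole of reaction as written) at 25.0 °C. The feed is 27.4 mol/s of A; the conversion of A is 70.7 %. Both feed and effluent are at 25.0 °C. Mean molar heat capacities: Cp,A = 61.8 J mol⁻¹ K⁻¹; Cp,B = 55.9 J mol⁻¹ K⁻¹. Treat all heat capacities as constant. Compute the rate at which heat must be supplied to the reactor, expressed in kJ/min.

Q_in = 62800 kJ/min

Extent of reaction ξ = 0.707 × 27.4 = 19.372 mol/s
Reaction term: ξ·ΔH°_rxn = 19.372 × 54.0 = 1046.1 kJ/s
Q = ΔH = 1046.1 kJ/s = 1046.1 kW
Heat supplied = 62765 kJ/min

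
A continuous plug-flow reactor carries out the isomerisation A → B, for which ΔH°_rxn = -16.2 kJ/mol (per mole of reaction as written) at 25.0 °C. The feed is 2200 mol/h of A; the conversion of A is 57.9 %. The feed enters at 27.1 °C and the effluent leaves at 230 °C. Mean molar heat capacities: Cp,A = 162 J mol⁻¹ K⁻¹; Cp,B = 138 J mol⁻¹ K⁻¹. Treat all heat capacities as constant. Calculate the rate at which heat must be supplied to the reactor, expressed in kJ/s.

Extent of reaction ξ = 0.579 × 2200 = 1273.8 mol/h
Reaction term: ξ·ΔH°_rxn = 1273.8 × -16.2 = -20636 kJ/h
Sensible, feed 27.1→25 °C: -748.44 kJ/h
Outlet flows (mol/h): A 926.2, B 1273.8
Sensible, products 25→230 °C: 66795 kJ/h
Q = ΔH = 45411 kJ/h = 12.614 kW
Heat supplied = 12.614 kJ/s

Q_in = 12.6 kJ/s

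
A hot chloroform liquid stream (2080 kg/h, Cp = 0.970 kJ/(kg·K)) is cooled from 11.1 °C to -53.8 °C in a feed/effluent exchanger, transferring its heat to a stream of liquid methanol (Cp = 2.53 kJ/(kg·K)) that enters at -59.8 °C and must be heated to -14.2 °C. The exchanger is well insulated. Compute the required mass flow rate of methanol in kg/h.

Heat released by hot stream: Q = 2080 × 0.970 × (11.1 − -53.8) = 130940 kJ/h
Energy balance on cold side (adiabatic exchanger): Q = ṁ_c·Cp_c·(T_c,out − T_c,in)
ṁ_c = 130940 / [2.53 × (-14.2 − -59.8)] = 1135 kg/h

ṁ_c = 1130 kg/h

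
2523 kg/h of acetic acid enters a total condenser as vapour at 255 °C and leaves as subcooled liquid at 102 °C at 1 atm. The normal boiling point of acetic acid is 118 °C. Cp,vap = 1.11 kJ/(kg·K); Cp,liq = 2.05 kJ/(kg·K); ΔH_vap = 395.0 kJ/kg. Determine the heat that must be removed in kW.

vapour 255→118 °C: -152.07 kJ/kg
condensation at 118 °C: -395 kJ/kg
liquid 118→102 °C: -32.8 kJ/kg
Δh = -152.07 + -395 + -32.8 = -579.87 kJ/kg
Q = ṁ·Δh = 2523 kg/h × -579.87 kJ/kg = -1.463e+06 kJ/h
|Q| = 406.39 kW

Q_c = 406 kW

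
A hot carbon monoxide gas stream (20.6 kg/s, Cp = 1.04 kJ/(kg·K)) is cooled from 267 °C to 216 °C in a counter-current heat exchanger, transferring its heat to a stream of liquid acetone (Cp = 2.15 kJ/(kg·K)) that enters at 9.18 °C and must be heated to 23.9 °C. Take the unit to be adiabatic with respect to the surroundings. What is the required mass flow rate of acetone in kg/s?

ṁ_c = 34.5 kg/s

Heat released by hot stream: Q = 20.6 × 1.04 × (267 − 216) = 1092.6 kJ/s
Energy balance on cold side (adiabatic exchanger): Q = ṁ_c·Cp_c·(T_c,out − T_c,in)
ṁ_c = 1092.6 / [2.15 × (23.9 − 9.18)] = 34.524 kg/s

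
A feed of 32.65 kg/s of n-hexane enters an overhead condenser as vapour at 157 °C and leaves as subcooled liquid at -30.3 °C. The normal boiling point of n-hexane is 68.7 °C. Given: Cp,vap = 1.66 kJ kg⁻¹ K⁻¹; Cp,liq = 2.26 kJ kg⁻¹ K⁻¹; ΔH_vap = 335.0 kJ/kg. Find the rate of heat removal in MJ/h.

Q_c = 82900 MJ/h

vapour 157→68.7 °C: -146.58 kJ/kg
condensation at 68.7 °C: -335 kJ/kg
liquid 68.7→-30.3 °C: -223.74 kJ/kg
Δh = -146.58 + -335 + -223.74 = -705.32 kJ/kg
Q = ṁ·Δh = 32.65 kg/s × -705.32 kJ/kg = -23029 kJ/s
|Q| = 23029 kW = 82903 MJ/h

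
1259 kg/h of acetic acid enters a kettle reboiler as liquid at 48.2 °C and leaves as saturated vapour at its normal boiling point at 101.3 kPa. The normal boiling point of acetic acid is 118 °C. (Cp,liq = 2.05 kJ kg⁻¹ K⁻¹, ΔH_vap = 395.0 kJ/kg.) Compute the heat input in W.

liquid 48.2→118 °C: 143.09 kJ/kg
vaporisation at 118 °C: 395 kJ/kg
Δh = 143.09 + 395 = 538.09 kJ/kg
Q = ṁ·Δh = 1259 kg/h × 538.09 kJ/kg = 677460 kJ/h
|Q| = 188.18 kW = 188180 W

Q = 188000 W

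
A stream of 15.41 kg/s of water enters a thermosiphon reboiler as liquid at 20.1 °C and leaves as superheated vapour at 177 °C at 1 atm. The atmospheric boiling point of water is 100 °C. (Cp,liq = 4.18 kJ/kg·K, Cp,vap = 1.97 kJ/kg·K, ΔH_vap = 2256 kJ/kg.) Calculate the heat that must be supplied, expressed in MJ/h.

liquid 20.1→100 °C: 333.98 kJ/kg
vaporisation at 100 °C: 2256 kJ/kg
vapour 100→177 °C: 151.69 kJ/kg
Δh = 333.98 + 2256 + 151.69 = 2741.7 kJ/kg
Q = ṁ·Δh = 15.41 kg/s × 2741.7 kJ/kg = 42249 kJ/s
|Q| = 42249 kW = 152100 MJ/h

Q = 152000 MJ/h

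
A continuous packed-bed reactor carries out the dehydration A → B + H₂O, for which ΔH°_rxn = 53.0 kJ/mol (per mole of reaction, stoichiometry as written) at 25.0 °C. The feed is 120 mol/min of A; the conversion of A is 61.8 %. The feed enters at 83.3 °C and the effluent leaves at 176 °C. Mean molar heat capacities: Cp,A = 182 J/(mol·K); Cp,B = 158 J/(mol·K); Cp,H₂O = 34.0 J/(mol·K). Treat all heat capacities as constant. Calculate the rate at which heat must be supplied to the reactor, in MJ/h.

Extent of reaction ξ = 0.618 × 120 = 74.16 mol/min
Reaction term: ξ·ΔH°_rxn = 74.16 × 53.0 = 3930.5 kJ/min
Sensible, feed 83.3→25 °C: -1273.3 kJ/min
Outlet flows (mol/min): A 45.84, B 74.16, H₂O 74.16
Sensible, products 25→176 °C: 3409.8 kJ/min
Q = ΔH = 6067 kJ/min = 101.12 kW
Heat supplied = 364.02 MJ/h

Q_in = 364 MJ/h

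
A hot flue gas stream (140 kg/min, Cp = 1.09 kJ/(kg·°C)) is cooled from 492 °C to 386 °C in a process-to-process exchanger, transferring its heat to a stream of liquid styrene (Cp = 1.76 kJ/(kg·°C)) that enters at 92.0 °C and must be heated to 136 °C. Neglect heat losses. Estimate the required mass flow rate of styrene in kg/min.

Heat released by hot stream: Q = 140 × 1.09 × (492 − 386) = 16176 kJ/min
Energy balance on cold side (adiabatic exchanger): Q = ṁ_c·Cp_c·(T_c,out − T_c,in)
ṁ_c = 16176 / [1.76 × (136 − 92.0)] = 208.88 kg/min

ṁ_c = 209 kg/min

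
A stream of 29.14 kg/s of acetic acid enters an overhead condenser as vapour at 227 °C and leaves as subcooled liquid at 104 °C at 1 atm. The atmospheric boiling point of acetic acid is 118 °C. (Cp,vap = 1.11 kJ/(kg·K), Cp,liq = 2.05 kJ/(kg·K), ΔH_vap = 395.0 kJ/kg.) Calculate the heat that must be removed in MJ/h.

vapour 227→118 °C: -120.99 kJ/kg
condensation at 118 °C: -395 kJ/kg
liquid 118→104 °C: -28.7 kJ/kg
Δh = -120.99 + -395 + -28.7 = -544.69 kJ/kg
Q = ṁ·Δh = 29.14 kg/s × -544.69 kJ/kg = -15872 kJ/s
|Q| = 15872 kW = 57140 MJ/h

Q_c = 57100 MJ/h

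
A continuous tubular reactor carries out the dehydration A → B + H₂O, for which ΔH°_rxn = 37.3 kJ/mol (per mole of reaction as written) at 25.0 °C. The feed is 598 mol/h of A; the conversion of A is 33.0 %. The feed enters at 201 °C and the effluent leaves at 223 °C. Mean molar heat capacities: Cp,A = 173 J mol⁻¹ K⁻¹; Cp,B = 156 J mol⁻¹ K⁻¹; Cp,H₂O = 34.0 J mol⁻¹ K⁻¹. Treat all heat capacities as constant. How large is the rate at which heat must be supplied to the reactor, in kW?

Extent of reaction ξ = 0.330 × 598 = 197.34 mol/h
Reaction term: ξ·ΔH°_rxn = 197.34 × 37.3 = 7360.8 kJ/h
Sensible, feed 201→25 °C: -18208 kJ/h
Outlet flows (mol/h): A 400.66, B 197.34, H₂O 197.34
Sensible, products 25→223 °C: 21148 kJ/h
Q = ΔH = 10301 kJ/h = 2.8614 kW
Heat supplied = 2.8614 kW

Q_in = 2.86 kW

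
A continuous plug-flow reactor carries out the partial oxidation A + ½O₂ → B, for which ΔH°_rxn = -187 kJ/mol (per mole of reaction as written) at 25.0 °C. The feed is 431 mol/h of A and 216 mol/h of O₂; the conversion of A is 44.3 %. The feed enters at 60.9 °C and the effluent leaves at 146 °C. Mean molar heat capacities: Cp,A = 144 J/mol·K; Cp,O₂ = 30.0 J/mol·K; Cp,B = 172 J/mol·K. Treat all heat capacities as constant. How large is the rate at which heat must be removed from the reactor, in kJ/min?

Extent of reaction ξ = 0.443 × 431 = 190.93 mol/h
Reaction term: ξ·ΔH°_rxn = 190.93 × -187 = -35704 kJ/h
Sensible, feed 60.9→25 °C: -2460.7 kJ/h
Outlet flows (mol/h): A 240.07, O₂ 120.53, B 190.93
Sensible, products 25→146 °C: 8594.2 kJ/h
Q = ΔH = -29571 kJ/h = -8.2142 kW
Heat removed = 492.85 kJ/min

Q_out = 493 kJ/min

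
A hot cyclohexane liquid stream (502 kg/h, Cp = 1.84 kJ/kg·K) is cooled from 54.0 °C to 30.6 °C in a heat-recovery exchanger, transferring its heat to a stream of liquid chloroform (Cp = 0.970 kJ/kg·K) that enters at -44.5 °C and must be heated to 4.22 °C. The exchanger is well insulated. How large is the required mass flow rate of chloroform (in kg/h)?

ṁ_c = 457 kg/h

Heat released by hot stream: Q = 502 × 1.84 × (54.0 − 30.6) = 21614 kJ/h
Energy balance on cold side (adiabatic exchanger): Q = ṁ_c·Cp_c·(T_c,out − T_c,in)
ṁ_c = 21614 / [0.970 × (4.22 − -44.5)] = 457.36 kg/h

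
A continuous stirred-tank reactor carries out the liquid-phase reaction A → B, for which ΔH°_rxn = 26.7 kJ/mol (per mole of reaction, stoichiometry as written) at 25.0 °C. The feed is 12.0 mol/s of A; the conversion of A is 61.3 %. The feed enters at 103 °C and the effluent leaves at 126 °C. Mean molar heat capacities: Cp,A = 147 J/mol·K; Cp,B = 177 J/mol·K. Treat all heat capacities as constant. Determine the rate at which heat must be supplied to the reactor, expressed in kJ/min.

Extent of reaction ξ = 0.613 × 12.0 = 7.356 mol/s
Reaction term: ξ·ΔH°_rxn = 7.356 × 26.7 = 196.41 kJ/s
Sensible, feed 103→25 °C: -137.59 kJ/s
Outlet flows (mol/s): A 4.644, B 7.356
Sensible, products 25→126 °C: 200.45 kJ/s
Q = ΔH = 259.27 kJ/s = 259.27 kW
Heat supplied = 15556 kJ/min

Q_in = 15600 kJ/min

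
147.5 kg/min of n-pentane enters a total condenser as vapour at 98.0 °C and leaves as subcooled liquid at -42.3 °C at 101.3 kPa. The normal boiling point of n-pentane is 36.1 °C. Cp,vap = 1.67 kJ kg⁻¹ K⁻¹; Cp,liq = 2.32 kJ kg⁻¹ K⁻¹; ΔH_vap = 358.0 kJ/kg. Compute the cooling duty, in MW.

Q_c = 1.58 MW

vapour 98.0→36.1 °C: -103.37 kJ/kg
condensation at 36.1 °C: -358 kJ/kg
liquid 36.1→-42.3 °C: -181.89 kJ/kg
Δh = -103.37 + -358 + -181.89 = -643.26 kJ/kg
Q = ṁ·Δh = 147.5 kg/min × -643.26 kJ/kg = -94881 kJ/min
|Q| = 1581.3 kW = 1.5813 MW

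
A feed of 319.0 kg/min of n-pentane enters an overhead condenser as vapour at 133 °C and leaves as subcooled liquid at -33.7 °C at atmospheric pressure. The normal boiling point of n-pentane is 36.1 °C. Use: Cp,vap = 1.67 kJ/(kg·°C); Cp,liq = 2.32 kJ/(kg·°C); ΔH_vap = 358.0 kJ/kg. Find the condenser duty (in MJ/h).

Q_c = 13000 MJ/h

vapour 133→36.1 °C: -161.82 kJ/kg
condensation at 36.1 °C: -358 kJ/kg
liquid 36.1→-33.7 °C: -161.94 kJ/kg
Δh = -161.82 + -358 + -161.94 = -681.76 kJ/kg
Q = ṁ·Δh = 319.0 kg/min × -681.76 kJ/kg = -217480 kJ/min
|Q| = 3624.7 kW = 13049 MJ/h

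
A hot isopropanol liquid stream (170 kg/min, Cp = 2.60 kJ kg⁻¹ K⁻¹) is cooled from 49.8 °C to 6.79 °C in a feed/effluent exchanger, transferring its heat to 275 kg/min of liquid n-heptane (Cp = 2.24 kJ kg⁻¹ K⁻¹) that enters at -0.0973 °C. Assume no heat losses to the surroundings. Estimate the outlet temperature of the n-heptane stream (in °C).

Heat released by hot stream: Q = 170 × 2.60 × (49.8 − 6.79) = 19010 kJ/min
Energy balance on cold side (adiabatic exchanger): Q = ṁ_c·Cp_c·(T_c,out − T_c,in)
T_c,out = -0.0973 + 19010/(275 × 2.24) = 30.764 °C

T_c,out = 30.8 °C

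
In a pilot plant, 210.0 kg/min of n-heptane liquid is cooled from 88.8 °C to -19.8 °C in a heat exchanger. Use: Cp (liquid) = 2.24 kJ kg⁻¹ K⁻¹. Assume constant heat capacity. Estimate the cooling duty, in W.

Q_c = 851000 W

Q = ṁ·Cp·ΔT = 210.0 × 2.24 × (-19.8 − 88.8) = -51085 kJ/min
Converting: 51085 / 60 s = 851.42 kW
Cooling duty = 851420 W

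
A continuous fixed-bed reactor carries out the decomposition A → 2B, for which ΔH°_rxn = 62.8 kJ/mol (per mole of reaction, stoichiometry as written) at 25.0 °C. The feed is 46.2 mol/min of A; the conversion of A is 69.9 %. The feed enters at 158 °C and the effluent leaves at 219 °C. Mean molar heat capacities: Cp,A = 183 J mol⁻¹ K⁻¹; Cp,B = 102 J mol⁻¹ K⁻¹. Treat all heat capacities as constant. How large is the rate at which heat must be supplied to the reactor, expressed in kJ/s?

Q_in = 44.6 kJ/s

Extent of reaction ξ = 0.699 × 46.2 = 32.294 mol/min
Reaction term: ξ·ΔH°_rxn = 32.294 × 62.8 = 2028.1 kJ/min
Sensible, feed 158→25 °C: -1124.5 kJ/min
Outlet flows (mol/min): A 13.906, B 64.588
Sensible, products 25→219 °C: 1771.8 kJ/min
Q = ΔH = 2675.3 kJ/min = 44.589 kW
Heat supplied = 44.589 kJ/s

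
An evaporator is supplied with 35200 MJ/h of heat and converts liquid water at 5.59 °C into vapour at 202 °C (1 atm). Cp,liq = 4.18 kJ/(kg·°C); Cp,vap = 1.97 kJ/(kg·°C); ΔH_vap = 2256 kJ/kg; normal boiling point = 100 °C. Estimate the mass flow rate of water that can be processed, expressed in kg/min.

Δh = 4.18×(100−5.59) + 2256 + 1.97×(202−100) = 2851.6 kJ/kg
Q = 35200 MJ/h = 9777.8 kJ/s = 586670 kJ/min
ṁ = Q/Δh = 586670 / 2851.6 = 205.73 kg/min

ṁ = 206 kg/min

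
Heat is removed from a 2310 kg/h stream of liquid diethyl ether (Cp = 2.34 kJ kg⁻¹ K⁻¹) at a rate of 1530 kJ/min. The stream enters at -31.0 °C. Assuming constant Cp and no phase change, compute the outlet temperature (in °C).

Q = 1530 kJ/min = 91800 kJ/h
ΔT = Q/(ṁ·Cp) = 91800/(2310×2.34) = 16.983 K
T_out = -31.0 − 16.983 = -47.983 °C

T_out = -48.0 °C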